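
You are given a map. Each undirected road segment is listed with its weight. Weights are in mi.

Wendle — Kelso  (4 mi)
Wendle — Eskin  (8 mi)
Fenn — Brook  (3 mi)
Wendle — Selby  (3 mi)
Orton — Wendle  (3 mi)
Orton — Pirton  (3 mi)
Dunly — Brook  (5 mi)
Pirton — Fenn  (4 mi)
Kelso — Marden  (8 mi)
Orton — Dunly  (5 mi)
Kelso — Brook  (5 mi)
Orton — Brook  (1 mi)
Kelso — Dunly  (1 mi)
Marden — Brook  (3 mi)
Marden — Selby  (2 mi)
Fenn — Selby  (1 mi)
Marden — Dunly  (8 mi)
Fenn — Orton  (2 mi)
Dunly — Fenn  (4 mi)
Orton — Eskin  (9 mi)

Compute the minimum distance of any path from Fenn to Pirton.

Enumerating some paths:
Fenn–Brook–Orton–Pirton: 3+1+3 = 7
Fenn–Pirton: 4 = 4
Fenn–Orton–Pirton: 2+3 = 5
The minimum is 4 mi via Fenn–Pirton.

4 mi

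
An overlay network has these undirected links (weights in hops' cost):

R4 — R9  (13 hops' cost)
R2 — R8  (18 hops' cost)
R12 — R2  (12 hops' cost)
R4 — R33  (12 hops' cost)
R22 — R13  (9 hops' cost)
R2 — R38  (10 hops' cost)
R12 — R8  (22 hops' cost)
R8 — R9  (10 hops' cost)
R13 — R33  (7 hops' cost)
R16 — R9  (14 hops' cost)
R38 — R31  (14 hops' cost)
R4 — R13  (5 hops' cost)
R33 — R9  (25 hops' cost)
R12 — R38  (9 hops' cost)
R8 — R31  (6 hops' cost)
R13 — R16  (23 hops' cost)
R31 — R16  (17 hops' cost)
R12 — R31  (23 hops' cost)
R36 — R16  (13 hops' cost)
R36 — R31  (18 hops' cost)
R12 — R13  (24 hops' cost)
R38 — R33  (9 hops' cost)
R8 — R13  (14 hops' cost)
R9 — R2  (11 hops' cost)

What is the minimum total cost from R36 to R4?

40 hops' cost

Shortest distances from R36:
R36: 0
R16: 13  (via R36)
R31: 18  (via R36)
R8: 24  (via R31)
R9: 27  (via R16)
R38: 32  (via R31)
R13: 36  (via R16)
R2: 38  (via R9)
R4: 40  (via R9)
Shortest route: R36–R16–R9–R4 = 40 hops' cost.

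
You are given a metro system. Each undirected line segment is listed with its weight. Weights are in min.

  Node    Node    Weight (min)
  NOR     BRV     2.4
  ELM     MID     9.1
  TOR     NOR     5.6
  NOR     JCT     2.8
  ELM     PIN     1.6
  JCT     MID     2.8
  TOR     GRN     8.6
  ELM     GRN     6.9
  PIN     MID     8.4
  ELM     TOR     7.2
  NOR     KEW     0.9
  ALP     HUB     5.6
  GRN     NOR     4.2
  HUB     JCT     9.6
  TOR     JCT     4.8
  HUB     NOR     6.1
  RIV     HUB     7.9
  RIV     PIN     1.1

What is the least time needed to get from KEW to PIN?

Candidate routes:
KEW - NOR - TOR - ELM - PIN: 0.9+5.6+7.2+1.6 = 15.3
KEW - NOR - HUB - RIV - PIN: 0.9+6.1+7.9+1.1 = 16
KEW - NOR - GRN - ELM - PIN: 0.9+4.2+6.9+1.6 = 13.6
KEW - NOR - JCT - MID - PIN: 0.9+2.8+2.8+8.4 = 14.9
The minimum is 13.6 min via KEW - NOR - GRN - ELM - PIN.

13.6 min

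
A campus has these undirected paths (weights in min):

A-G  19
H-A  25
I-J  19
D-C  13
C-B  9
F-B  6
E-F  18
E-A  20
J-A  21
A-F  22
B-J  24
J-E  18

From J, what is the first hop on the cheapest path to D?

B

Compare a few routes:
J - E - F - B - C - D: 18+18+6+9+13 = 64
J - B - C - D: 24+9+13 = 46
The minimum is 46 min via J - B - C - D.
So from J the first move is to B.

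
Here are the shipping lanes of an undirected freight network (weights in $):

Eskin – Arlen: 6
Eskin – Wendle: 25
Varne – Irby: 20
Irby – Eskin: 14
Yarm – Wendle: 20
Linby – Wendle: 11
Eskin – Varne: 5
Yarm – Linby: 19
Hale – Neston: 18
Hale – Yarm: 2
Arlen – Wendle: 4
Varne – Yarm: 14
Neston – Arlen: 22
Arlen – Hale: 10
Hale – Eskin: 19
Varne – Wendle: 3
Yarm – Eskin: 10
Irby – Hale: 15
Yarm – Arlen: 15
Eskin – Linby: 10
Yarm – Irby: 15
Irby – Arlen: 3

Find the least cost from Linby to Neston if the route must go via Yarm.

Best Linby to Yarm: Linby–Yarm costing 19
Shortest Yarm→Neston: Yarm–Hale–Neston = 20
Total via Yarm: 19 + 20 = $39.

$39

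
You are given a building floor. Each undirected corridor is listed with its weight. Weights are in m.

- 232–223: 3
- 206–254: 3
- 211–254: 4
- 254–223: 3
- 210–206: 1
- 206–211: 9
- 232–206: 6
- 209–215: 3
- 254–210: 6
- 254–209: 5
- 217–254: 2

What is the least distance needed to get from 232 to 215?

Shortest distances from 232:
232: 0
223: 3  (via 232)
206: 6  (via 232)
254: 6  (via 223)
210: 7  (via 206)
217: 8  (via 254)
211: 10  (via 254)
209: 11  (via 254)
215: 14  (via 209)
Shortest route: 232–223–254–209–215 = 14 m.

14 m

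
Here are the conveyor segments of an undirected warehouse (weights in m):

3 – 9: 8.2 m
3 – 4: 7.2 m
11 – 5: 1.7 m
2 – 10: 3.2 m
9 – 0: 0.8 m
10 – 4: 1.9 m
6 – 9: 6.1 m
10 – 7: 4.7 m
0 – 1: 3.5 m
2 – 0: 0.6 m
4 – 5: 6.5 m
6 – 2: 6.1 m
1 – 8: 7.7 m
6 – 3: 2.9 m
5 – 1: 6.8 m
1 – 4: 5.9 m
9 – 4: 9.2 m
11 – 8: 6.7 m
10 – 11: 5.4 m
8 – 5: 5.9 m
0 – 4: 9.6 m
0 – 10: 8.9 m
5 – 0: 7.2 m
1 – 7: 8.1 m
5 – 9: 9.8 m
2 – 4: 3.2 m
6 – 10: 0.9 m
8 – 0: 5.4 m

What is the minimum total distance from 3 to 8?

Compare a few routes:
3 → 6 → 2 → 0 → 8: 2.9+6.1+0.6+5.4 = 15
3 → 6 → 10 → 4 → 2 → 0 → 8: 2.9+0.9+1.9+3.2+0.6+5.4 = 14.9
3 → 9 → 0 → 8: 8.2+0.8+5.4 = 14.4
3 → 6 → 10 → 2 → 0 → 8: 2.9+0.9+3.2+0.6+5.4 = 13
Cheapest is 3 → 6 → 10 → 2 → 0 → 8 at 13 m.

13 m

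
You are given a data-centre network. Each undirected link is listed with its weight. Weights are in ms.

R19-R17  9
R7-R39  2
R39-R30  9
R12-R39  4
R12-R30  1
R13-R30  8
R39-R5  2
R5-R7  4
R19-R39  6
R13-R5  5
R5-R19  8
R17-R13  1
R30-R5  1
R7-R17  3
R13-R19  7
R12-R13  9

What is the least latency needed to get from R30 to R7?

Enumerating some paths:
R30–R12–R39–R7: 1+4+2 = 7
R30–R5–R7: 1+4 = 5
R30–R5–R13–R17–R7: 1+5+1+3 = 10
Cheapest is R30–R5–R7 at 5 ms.

5 ms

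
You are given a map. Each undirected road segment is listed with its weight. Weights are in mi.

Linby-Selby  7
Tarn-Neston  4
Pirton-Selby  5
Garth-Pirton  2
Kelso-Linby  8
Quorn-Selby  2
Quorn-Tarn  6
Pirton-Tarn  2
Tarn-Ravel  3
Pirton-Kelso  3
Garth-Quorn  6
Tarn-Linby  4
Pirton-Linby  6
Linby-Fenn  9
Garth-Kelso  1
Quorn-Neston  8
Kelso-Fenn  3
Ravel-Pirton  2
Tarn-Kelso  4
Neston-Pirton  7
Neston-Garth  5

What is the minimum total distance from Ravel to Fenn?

8 mi

Compare a few routes:
Ravel - Pirton - Kelso - Fenn: 2+3+3 = 8
Ravel - Tarn - Pirton - Garth - Kelso - Fenn: 3+2+2+1+3 = 11
Ravel - Tarn - Pirton - Kelso - Fenn: 3+2+3+3 = 11
Ravel - Tarn - Kelso - Fenn: 3+4+3 = 10
The minimum is 8 mi via Ravel - Pirton - Kelso - Fenn.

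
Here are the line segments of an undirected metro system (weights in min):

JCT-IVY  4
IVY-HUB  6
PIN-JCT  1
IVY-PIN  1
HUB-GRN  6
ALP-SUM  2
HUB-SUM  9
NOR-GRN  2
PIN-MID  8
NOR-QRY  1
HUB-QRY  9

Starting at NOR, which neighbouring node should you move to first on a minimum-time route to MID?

Enumerating some paths:
NOR–QRY–HUB–IVY–PIN–MID: 1+9+6+1+8 = 25
NOR–GRN–HUB–IVY–JCT–PIN–MID: 2+6+6+4+1+8 = 27
NOR–GRN–HUB–IVY–PIN–MID: 2+6+6+1+8 = 23
The minimum is 23 min via NOR–GRN–HUB–IVY–PIN–MID.
So from NOR the first move is to GRN.

GRN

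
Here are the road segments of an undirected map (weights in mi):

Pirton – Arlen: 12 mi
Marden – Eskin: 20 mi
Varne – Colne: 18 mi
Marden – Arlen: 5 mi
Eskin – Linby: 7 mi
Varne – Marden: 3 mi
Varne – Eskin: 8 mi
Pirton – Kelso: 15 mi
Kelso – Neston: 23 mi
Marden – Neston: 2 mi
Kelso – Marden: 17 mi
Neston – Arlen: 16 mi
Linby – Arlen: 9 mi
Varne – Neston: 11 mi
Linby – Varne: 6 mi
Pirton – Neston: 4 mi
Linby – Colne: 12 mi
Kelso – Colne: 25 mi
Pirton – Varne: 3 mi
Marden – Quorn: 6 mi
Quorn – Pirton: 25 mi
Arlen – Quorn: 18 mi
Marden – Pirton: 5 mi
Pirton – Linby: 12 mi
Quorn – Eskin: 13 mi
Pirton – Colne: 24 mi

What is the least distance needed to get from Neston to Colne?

Shortest distances from Neston:
Neston: 0
Marden: 2  (via Neston)
Pirton: 4  (via Neston)
Varne: 5  (via Marden)
Arlen: 7  (via Marden)
Quorn: 8  (via Marden)
Linby: 11  (via Varne)
Eskin: 13  (via Varne)
Kelso: 19  (via Marden)
Colne: 23  (via Varne)
Shortest route: Neston → Marden → Varne → Colne = 23 mi.

23 mi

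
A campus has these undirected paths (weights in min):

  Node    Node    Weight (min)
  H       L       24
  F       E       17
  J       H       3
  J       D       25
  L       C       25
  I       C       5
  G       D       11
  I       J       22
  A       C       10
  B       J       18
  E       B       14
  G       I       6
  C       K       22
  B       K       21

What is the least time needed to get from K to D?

44 min

Running Dijkstra from K:
K: 0
B: 21  (via K)
C: 22  (via K)
I: 27  (via C)
A: 32  (via C)
G: 33  (via I)
E: 35  (via B)
J: 39  (via B)
H: 42  (via J)
D: 44  (via G)
Shortest route: K → C → I → G → D = 44 min.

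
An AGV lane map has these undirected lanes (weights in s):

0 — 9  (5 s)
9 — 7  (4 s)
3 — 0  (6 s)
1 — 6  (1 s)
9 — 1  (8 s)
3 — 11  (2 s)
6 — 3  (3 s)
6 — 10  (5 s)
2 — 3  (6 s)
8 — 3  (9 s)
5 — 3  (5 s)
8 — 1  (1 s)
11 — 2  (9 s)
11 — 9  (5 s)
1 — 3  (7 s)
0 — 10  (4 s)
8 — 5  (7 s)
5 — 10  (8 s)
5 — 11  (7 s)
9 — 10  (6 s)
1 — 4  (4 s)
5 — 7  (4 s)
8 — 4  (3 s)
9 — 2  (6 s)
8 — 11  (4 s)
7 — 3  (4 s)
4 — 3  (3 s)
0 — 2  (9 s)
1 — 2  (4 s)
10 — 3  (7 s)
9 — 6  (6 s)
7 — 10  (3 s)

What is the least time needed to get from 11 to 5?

7 s

Running Dijkstra from 11:
11: 0
3: 2  (via 11)
8: 4  (via 11)
1: 5  (via 8)
4: 5  (via 3)
6: 5  (via 3)
9: 5  (via 11)
7: 6  (via 3)
5: 7  (via 11)
Shortest route: 11–5 = 7 s.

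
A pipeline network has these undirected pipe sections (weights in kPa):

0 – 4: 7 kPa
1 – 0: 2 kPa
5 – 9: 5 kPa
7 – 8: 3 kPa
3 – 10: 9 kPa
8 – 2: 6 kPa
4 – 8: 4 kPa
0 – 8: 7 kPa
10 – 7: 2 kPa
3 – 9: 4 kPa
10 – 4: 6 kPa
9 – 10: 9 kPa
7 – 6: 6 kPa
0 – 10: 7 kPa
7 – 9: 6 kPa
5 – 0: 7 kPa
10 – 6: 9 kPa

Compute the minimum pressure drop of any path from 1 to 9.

14 kPa

Shortest distances from 1:
1: 0
0: 2  (via 1)
4: 9  (via 0)
5: 9  (via 0)
8: 9  (via 0)
10: 9  (via 0)
7: 11  (via 10)
9: 14  (via 5)
Shortest route: 1–0–5–9 = 14 kPa.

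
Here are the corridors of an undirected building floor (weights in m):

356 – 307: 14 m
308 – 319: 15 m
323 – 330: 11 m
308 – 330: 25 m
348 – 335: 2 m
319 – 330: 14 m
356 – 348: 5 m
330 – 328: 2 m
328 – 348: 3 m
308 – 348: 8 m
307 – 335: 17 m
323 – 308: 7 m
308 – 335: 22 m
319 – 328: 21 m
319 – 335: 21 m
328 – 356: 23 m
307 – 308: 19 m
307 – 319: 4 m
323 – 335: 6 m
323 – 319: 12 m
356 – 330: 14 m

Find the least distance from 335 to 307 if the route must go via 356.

21 m

Shortest 335→356: 335–348–356 = 7
Best 356 to 307: 356–307 costing 14
Total via 356: 7 + 14 = 21 m.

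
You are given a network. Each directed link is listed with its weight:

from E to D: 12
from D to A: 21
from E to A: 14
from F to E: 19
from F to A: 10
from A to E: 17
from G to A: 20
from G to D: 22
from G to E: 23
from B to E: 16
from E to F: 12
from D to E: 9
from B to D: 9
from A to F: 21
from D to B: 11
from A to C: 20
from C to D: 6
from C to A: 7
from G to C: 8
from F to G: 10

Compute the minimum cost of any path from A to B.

37

Compare a few routes:
A–F–G–C–D–B: 21+10+8+6+11 = 56
A–E–D–B: 17+12+11 = 40
A–C–D–B: 20+6+11 = 37
A–F–E–D–B: 21+19+12+11 = 63
The minimum is 37 via A–C–D–B.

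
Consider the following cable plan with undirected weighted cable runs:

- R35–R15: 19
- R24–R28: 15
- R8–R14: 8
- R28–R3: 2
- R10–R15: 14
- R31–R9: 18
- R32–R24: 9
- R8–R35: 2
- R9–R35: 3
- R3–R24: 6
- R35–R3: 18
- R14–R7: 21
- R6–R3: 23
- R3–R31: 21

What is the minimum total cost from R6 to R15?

Settle nodes by increasing distance from R6:
R6: 0
R3: 23  (via R6)
R28: 25  (via R3)
R24: 29  (via R3)
R32: 38  (via R24)
R35: 41  (via R3)
R8: 43  (via R35)
R9: 44  (via R35)
R31: 44  (via R3)
R14: 51  (via R8)
R15: 60  (via R35)
Shortest route: R6 → R3 → R35 → R15 = 60.

60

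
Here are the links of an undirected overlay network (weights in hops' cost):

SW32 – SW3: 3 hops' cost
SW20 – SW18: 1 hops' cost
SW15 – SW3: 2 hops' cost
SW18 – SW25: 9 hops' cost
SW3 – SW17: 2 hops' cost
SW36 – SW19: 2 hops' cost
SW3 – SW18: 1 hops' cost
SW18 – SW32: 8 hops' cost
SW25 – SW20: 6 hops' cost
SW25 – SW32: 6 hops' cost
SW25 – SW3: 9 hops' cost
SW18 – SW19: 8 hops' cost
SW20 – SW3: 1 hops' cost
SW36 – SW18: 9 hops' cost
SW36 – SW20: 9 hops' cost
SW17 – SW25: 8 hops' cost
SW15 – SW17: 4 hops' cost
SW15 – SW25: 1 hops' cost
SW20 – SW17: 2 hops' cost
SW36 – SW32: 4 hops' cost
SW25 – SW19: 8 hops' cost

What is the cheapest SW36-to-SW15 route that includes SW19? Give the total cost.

11 hops' cost

Shortest SW36→SW19: SW36–SW19 = 2
Shortest SW19→SW15: SW19–SW25–SW15 = 9
Total via SW19: 2 + 9 = 11 hops' cost.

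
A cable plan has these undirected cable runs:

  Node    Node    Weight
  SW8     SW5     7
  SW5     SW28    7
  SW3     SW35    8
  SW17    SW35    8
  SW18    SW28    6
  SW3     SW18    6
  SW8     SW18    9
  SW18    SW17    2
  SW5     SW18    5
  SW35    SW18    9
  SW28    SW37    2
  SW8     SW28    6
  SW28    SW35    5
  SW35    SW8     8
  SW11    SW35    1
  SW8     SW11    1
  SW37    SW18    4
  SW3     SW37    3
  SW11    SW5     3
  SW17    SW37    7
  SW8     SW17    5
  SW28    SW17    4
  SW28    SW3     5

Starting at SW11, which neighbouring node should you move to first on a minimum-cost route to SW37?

SW35

Candidate routes:
SW11 → SW35 → SW28 → SW37: 1+5+2 = 8
SW11 → SW8 → SW28 → SW37: 1+6+2 = 9
The minimum is 8 via SW11 → SW35 → SW28 → SW37.
So from SW11 the first move is to SW35.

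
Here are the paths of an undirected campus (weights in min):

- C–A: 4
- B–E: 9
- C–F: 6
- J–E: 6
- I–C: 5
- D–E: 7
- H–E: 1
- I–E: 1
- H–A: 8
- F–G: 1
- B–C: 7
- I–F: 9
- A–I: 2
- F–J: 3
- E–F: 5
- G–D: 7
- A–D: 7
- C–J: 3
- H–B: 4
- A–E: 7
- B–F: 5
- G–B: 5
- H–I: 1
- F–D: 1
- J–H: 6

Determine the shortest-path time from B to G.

Compare a few routes:
B - F - G: 5+1 = 6
B - G: 5 = 5
B - H - E - F - G: 4+1+5+1 = 11
Cheapest is B - G at 5 min.

5 min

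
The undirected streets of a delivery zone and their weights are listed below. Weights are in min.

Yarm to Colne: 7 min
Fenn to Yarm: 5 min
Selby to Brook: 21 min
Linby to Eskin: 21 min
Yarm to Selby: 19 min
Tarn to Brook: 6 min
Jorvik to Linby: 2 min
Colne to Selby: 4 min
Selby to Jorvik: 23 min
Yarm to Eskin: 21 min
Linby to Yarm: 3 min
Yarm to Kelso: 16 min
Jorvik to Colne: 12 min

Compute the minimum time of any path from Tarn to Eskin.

Candidate routes:
Tarn–Brook–Selby–Colne–Yarm–Eskin: 6+21+4+7+21 = 59
Tarn–Brook–Selby–Colne–Yarm–Linby–Eskin: 6+21+4+7+3+21 = 62
The minimum is 59 min via Tarn–Brook–Selby–Colne–Yarm–Eskin.

59 min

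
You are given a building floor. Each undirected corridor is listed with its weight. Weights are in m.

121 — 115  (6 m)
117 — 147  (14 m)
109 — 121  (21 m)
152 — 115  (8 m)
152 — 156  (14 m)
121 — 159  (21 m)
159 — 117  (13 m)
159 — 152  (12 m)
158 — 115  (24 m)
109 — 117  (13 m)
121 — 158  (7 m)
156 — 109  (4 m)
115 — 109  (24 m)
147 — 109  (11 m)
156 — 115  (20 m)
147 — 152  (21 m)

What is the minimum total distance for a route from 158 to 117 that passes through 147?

Shortest 158→147: 158–121–109–147 = 39
Best 147 to 117: 147–117 costing 14
Total via 147: 39 + 14 = 53 m.

53 m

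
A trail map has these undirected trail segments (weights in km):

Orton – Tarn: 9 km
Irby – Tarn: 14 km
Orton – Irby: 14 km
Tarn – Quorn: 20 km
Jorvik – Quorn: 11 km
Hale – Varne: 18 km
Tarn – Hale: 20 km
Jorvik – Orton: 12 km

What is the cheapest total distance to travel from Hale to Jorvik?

Settle nodes by increasing distance from Hale:
Hale: 0
Varne: 18  (via Hale)
Tarn: 20  (via Hale)
Orton: 29  (via Tarn)
Irby: 34  (via Tarn)
Quorn: 40  (via Tarn)
Jorvik: 41  (via Orton)
Shortest route: Hale–Tarn–Orton–Jorvik = 41 km.

41 km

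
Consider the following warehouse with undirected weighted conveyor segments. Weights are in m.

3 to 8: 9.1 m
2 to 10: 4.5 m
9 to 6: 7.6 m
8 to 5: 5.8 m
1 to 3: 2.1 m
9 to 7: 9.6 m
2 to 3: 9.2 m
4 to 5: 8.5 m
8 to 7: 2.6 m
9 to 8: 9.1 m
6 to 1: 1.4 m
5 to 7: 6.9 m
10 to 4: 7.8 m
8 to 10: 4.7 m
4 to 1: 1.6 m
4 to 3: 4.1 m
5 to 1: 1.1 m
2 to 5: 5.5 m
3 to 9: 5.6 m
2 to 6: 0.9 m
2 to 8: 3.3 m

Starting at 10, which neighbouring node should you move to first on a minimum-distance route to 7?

8

Enumerating some paths:
10 → 2 → 6 → 1 → 5 → 8 → 7: 4.5+0.9+1.4+1.1+5.8+2.6 = 16.3
10 → 8 → 7: 4.7+2.6 = 7.3
10 → 2 → 8 → 7: 4.5+3.3+2.6 = 10.4
10 → 2 → 6 → 1 → 5 → 7: 4.5+0.9+1.4+1.1+6.9 = 14.8
The minimum is 7.3 m via 10 → 8 → 7.
So from 10 the first move is to 8.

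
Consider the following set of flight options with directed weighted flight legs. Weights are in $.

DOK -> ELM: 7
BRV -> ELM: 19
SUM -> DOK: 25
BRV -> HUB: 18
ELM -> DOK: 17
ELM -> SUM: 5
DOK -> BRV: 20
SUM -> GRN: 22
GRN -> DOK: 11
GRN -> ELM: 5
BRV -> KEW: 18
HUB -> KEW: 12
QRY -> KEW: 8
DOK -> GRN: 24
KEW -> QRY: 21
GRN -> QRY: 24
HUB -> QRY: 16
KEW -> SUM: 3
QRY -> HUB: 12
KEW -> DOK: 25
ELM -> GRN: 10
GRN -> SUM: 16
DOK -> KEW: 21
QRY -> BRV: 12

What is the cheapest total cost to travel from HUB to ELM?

$42

Enumerating some paths:
HUB - KEW - DOK - ELM: 12+25+7 = 44
HUB - KEW - SUM - DOK - ELM: 12+3+25+7 = 47
HUB - KEW - SUM - GRN - ELM: 12+3+22+5 = 42
The minimum is $42 via HUB - KEW - SUM - GRN - ELM.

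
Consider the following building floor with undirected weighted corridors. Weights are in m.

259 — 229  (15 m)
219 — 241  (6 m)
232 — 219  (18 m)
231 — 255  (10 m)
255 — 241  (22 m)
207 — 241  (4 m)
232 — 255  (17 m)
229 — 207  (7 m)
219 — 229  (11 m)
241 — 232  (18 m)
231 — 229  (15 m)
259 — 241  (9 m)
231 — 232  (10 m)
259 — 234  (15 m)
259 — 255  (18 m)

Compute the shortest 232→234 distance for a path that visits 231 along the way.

Best 232 to 231: 232–231 costing 10
Shortest 231→234: 231–255–259–234 = 43
Total via 231: 10 + 43 = 53 m.

53 m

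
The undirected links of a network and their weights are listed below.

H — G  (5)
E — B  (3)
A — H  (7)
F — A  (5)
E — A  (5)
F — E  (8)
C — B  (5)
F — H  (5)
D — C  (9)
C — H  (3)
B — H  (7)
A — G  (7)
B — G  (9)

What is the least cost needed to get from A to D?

19

Enumerating some paths:
A → H → C → D: 7+3+9 = 19
A → F → H → C → D: 5+5+3+9 = 22
Cheapest is A → H → C → D at 19.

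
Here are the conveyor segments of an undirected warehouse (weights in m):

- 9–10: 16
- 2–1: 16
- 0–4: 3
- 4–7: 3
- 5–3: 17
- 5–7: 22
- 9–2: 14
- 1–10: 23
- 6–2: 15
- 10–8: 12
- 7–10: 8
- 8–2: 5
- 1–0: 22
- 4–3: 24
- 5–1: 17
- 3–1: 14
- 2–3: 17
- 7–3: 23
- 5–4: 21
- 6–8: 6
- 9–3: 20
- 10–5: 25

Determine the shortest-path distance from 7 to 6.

Settle nodes by increasing distance from 7:
7: 0
4: 3  (via 7)
0: 6  (via 4)
10: 8  (via 7)
8: 20  (via 10)
5: 22  (via 7)
3: 23  (via 7)
9: 24  (via 10)
2: 25  (via 8)
6: 26  (via 8)
Shortest route: 7–10–8–6 = 26 m.

26 m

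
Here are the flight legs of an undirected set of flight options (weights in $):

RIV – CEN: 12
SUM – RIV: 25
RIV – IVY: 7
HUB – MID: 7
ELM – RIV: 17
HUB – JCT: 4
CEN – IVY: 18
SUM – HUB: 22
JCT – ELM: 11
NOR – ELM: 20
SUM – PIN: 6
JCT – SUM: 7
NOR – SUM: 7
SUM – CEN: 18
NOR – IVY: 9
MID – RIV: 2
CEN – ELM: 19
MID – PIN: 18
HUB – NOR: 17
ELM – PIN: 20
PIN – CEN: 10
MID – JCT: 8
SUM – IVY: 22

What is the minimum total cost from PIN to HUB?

$17

Settle nodes by increasing distance from PIN:
PIN: 0
SUM: 6  (via PIN)
CEN: 10  (via PIN)
NOR: 13  (via SUM)
JCT: 13  (via SUM)
HUB: 17  (via JCT)
Shortest route: PIN–SUM–JCT–HUB = $17.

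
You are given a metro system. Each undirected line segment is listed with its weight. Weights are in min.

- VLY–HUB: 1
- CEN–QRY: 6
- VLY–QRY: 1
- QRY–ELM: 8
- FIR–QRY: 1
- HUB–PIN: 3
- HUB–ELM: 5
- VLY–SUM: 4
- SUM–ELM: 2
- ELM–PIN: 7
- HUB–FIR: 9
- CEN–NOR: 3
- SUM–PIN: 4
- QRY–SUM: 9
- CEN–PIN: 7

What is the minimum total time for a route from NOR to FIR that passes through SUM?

20 min

Shortest NOR→SUM: NOR–CEN–PIN–SUM = 14
Shortest SUM→FIR: SUM–VLY–QRY–FIR = 6
Total via SUM: 14 + 6 = 20 min.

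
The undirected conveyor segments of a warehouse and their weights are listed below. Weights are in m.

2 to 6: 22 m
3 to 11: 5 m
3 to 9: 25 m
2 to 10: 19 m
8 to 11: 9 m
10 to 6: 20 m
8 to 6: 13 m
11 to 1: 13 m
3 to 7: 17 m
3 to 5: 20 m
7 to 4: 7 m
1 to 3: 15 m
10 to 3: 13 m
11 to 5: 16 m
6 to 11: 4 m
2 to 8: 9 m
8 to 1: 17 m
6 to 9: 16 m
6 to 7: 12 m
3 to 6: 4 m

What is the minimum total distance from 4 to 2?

41 m

Candidate routes:
4 → 7 → 6 → 2: 7+12+22 = 41
4 → 7 → 6 → 3 → 11 → 8 → 2: 7+12+4+5+9+9 = 46
4 → 7 → 3 → 11 → 8 → 2: 7+17+5+9+9 = 47
Cheapest is 4 → 7 → 6 → 2 at 41 m.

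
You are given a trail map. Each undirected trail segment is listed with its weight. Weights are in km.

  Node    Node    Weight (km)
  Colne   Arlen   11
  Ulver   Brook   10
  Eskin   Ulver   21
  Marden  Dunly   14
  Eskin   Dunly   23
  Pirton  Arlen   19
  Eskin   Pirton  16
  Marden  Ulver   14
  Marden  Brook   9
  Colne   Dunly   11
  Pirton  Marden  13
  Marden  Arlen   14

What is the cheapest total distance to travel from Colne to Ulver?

Settle nodes by increasing distance from Colne:
Colne: 0
Arlen: 11  (via Colne)
Dunly: 11  (via Colne)
Marden: 25  (via Arlen)
Pirton: 30  (via Arlen)
Eskin: 34  (via Dunly)
Brook: 34  (via Marden)
Ulver: 39  (via Marden)
Shortest route: Colne–Arlen–Marden–Ulver = 39 km.

39 km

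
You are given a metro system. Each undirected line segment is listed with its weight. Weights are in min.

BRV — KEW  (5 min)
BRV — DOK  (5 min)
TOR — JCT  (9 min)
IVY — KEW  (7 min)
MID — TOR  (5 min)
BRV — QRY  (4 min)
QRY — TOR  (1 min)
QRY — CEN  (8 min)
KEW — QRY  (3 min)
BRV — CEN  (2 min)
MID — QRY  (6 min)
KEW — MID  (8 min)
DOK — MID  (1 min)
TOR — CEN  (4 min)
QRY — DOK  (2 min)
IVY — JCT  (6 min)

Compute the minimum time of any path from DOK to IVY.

12 min

Candidate routes:
DOK → QRY → KEW → IVY: 2+3+7 = 12
DOK → MID → KEW → IVY: 1+8+7 = 16
Cheapest is DOK → QRY → KEW → IVY at 12 min.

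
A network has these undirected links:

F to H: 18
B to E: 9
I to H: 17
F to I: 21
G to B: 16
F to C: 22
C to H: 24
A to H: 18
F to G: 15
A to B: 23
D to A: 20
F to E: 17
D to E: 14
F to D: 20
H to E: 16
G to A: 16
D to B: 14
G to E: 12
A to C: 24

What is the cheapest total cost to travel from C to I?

41

Candidate routes:
C–F–I: 22+21 = 43
C–H–I: 24+17 = 41
C–F–H–I: 22+18+17 = 57
Cheapest is C–H–I at 41.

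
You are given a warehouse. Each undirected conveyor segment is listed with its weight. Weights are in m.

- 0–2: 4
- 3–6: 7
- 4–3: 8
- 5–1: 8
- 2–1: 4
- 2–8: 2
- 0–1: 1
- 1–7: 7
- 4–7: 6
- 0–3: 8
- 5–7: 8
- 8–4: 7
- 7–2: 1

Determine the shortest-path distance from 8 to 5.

Compare a few routes:
8–2–0–1–5: 2+4+1+8 = 15
8–2–7–1–5: 2+1+7+8 = 18
8–2–7–5: 2+1+8 = 11
8–2–1–5: 2+4+8 = 14
The minimum is 11 m via 8–2–7–5.

11 m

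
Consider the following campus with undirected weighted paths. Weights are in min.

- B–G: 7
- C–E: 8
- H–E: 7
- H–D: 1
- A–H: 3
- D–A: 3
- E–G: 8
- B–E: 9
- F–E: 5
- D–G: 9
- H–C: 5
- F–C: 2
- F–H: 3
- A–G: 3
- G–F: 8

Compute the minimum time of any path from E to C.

Settle nodes by increasing distance from E:
E: 0
F: 5  (via E)
C: 7  (via F)
Shortest route: E–F–C = 7 min.

7 min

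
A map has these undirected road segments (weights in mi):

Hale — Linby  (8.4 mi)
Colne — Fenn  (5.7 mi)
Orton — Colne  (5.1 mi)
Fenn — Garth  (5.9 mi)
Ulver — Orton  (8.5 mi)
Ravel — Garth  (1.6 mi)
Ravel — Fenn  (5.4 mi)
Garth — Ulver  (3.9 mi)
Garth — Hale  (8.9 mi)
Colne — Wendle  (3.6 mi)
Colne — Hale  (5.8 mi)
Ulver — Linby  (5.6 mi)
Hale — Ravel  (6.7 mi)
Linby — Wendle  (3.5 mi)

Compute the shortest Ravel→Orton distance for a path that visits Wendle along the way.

Shortest Ravel→Wendle: Ravel–Garth–Ulver–Linby–Wendle = 14.6
Best Wendle to Orton: Wendle–Colne–Orton costing 8.7
Total via Wendle: 14.6 + 8.7 = 23.3 mi.

23.3 mi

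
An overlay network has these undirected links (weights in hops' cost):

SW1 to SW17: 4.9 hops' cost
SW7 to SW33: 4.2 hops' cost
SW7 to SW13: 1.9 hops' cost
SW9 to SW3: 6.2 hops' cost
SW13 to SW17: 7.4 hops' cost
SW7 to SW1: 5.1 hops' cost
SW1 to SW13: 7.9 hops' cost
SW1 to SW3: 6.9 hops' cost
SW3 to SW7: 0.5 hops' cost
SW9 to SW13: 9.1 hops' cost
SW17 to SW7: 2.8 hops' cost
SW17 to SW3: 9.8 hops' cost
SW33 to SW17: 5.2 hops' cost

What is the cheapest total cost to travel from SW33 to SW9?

Enumerating some paths:
SW33 → SW17 → SW7 → SW3 → SW9: 5.2+2.8+0.5+6.2 = 14.7
SW33 → SW7 → SW13 → SW9: 4.2+1.9+9.1 = 15.2
SW33 → SW7 → SW3 → SW9: 4.2+0.5+6.2 = 10.9
Cheapest is SW33 → SW7 → SW3 → SW9 at 10.9 hops' cost.

10.9 hops' cost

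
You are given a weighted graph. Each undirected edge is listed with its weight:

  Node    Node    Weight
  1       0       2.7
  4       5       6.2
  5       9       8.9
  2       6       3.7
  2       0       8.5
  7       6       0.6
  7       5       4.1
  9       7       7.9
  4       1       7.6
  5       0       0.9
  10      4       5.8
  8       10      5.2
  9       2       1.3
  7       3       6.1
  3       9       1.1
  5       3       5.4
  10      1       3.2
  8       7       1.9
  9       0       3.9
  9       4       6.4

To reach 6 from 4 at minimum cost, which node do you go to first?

Enumerating some paths:
4 → 10 → 8 → 7 → 6: 5.8+5.2+1.9+0.6 = 13.5
4 → 9 → 2 → 6: 6.4+1.3+3.7 = 11.4
4 → 5 → 7 → 6: 6.2+4.1+0.6 = 10.9
The minimum is 10.9 via 4 → 5 → 7 → 6.
So from 4 the first move is to 5.

5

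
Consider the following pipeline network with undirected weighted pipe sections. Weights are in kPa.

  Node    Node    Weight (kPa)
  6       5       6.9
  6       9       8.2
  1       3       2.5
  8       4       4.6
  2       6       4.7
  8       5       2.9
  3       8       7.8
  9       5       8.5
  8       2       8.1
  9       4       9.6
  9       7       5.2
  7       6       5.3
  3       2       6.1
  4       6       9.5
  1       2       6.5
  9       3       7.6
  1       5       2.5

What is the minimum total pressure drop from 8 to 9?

11.4 kPa

Settle nodes by increasing distance from 8:
8: 0
5: 2.9  (via 8)
4: 4.6  (via 8)
1: 5.4  (via 5)
3: 7.8  (via 8)
2: 8.1  (via 8)
6: 9.8  (via 5)
9: 11.4  (via 5)
Shortest route: 8–5–9 = 11.4 kPa.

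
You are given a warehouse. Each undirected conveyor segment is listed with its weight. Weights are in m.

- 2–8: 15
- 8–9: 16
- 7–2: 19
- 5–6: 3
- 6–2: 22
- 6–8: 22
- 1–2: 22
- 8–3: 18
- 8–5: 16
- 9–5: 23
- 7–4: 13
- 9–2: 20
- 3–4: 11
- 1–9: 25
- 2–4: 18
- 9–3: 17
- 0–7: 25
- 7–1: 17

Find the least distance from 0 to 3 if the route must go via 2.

Shortest 0→2: 0–7–2 = 44
Shortest 2→3: 2–4–3 = 29
Total via 2: 44 + 29 = 73 m.

73 m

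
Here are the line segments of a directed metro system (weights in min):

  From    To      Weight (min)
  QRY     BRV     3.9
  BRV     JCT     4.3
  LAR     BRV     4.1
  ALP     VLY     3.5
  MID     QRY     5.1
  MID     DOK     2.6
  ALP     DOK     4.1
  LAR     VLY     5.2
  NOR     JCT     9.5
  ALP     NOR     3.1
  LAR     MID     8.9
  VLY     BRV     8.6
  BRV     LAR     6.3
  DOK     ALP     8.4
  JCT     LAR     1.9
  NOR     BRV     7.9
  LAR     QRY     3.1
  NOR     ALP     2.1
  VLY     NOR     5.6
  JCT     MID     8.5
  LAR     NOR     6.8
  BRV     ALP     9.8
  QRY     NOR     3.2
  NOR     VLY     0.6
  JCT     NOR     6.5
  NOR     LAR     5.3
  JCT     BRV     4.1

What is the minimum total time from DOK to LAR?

16.8 min

Settle nodes by increasing distance from DOK:
DOK: 0
ALP: 8.4  (via DOK)
NOR: 11.5  (via ALP)
VLY: 11.9  (via ALP)
LAR: 16.8  (via NOR)
Shortest route: DOK → ALP → NOR → LAR = 16.8 min.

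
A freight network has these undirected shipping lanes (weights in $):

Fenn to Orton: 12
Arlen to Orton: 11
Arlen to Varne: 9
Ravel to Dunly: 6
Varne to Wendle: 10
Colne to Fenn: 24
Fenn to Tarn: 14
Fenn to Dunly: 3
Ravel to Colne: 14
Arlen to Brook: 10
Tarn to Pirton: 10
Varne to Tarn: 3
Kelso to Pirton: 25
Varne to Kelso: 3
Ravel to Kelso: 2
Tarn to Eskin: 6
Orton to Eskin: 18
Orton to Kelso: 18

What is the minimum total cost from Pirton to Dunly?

Running Dijkstra from Pirton:
Pirton: 0
Tarn: 10  (via Pirton)
Varne: 13  (via Tarn)
Eskin: 16  (via Tarn)
Kelso: 16  (via Varne)
Ravel: 18  (via Kelso)
Arlen: 22  (via Varne)
Wendle: 23  (via Varne)
Dunly: 24  (via Ravel)
Shortest route: Pirton → Tarn → Varne → Kelso → Ravel → Dunly = $24.

$24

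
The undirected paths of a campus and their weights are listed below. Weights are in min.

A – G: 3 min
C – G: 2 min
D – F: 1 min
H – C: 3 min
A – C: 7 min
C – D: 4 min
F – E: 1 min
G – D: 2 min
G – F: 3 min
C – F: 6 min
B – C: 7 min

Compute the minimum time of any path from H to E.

9 min

Shortest distances from H:
H: 0
C: 3  (via H)
G: 5  (via C)
D: 7  (via C)
A: 8  (via G)
F: 8  (via G)
E: 9  (via F)
Shortest route: H–C–G–F–E = 9 min.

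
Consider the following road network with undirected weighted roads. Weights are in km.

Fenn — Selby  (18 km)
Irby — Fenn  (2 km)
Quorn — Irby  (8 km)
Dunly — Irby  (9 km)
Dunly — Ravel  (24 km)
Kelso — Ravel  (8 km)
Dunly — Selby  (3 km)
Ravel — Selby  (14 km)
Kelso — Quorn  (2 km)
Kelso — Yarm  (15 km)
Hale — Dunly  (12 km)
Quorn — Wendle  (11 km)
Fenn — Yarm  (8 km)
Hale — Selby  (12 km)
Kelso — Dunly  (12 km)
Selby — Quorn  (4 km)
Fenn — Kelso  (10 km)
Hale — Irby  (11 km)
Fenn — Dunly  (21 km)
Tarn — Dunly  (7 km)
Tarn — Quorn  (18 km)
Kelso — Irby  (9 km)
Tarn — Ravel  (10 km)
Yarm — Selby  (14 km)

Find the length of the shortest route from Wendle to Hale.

Compare a few routes:
Wendle → Quorn → Selby → Hale: 11+4+12 = 27
Wendle → Quorn → Irby → Hale: 11+8+11 = 30
Cheapest is Wendle → Quorn → Selby → Hale at 27 km.

27 km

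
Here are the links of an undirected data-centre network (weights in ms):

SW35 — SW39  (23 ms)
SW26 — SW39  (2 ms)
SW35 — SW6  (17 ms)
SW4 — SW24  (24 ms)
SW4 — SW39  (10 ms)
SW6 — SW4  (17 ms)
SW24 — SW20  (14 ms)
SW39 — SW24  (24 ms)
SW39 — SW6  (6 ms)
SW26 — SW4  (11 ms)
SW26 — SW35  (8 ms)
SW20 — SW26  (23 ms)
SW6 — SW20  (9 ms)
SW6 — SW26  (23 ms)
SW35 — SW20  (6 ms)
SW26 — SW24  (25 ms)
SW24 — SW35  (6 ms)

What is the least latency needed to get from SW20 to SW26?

Running Dijkstra from SW20:
SW20: 0
SW35: 6  (via SW20)
SW6: 9  (via SW20)
SW24: 12  (via SW35)
SW26: 14  (via SW35)
Shortest route: SW20–SW35–SW26 = 14 ms.

14 ms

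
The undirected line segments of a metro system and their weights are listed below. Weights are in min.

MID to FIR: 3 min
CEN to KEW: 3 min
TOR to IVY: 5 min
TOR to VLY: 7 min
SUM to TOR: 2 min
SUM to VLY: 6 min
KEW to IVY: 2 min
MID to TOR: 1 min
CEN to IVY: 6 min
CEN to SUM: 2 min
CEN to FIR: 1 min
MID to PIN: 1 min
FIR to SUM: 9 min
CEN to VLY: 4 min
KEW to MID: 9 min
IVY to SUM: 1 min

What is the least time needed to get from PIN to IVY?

Candidate routes:
PIN - MID - TOR - SUM - IVY: 1+1+2+1 = 5
PIN - MID - TOR - IVY: 1+1+5 = 7
Cheapest is PIN - MID - TOR - SUM - IVY at 5 min.

5 min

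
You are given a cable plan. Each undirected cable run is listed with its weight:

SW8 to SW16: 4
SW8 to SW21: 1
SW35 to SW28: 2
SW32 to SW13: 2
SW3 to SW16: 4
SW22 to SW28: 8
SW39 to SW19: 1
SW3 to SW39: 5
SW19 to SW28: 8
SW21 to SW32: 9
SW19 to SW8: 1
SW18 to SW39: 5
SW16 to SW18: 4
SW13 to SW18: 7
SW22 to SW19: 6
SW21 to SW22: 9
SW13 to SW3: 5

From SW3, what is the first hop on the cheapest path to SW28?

SW39

Candidate routes:
SW3 - SW16 - SW8 - SW19 - SW28: 4+4+1+8 = 17
SW3 - SW39 - SW19 - SW28: 5+1+8 = 14
The minimum is 14 via SW3 - SW39 - SW19 - SW28.
So from SW3 the first move is to SW39.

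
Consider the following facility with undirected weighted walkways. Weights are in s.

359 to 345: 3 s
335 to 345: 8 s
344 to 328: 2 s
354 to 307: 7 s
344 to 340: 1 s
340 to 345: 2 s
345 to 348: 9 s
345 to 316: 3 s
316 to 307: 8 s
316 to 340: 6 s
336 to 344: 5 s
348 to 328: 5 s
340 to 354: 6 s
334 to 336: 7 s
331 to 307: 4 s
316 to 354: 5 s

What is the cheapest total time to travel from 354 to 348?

Compare a few routes:
354–340–345–348: 6+2+9 = 17
354–340–344–328–348: 6+1+2+5 = 14
The minimum is 14 s via 354–340–344–328–348.

14 s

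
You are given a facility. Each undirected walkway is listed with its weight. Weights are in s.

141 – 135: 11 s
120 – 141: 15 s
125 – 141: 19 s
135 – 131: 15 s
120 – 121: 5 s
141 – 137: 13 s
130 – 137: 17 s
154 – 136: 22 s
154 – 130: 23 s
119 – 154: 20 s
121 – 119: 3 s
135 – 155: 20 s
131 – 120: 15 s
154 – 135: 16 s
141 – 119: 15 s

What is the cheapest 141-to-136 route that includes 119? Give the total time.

57 s

Best 141 to 119: 141 → 119 costing 15
Best 119 to 136: 119 → 154 → 136 costing 42
Total via 119: 15 + 42 = 57 s.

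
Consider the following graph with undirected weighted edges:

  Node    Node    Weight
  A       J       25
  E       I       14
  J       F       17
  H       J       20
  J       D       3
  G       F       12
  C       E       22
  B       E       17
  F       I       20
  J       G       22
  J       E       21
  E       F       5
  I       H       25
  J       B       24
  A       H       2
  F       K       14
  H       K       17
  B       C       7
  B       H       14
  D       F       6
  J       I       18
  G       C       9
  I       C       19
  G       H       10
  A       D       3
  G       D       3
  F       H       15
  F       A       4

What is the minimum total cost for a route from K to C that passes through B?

38

Shortest K→B: K–H–B = 31
Shortest B→C: B–C = 7
Total via B: 31 + 7 = 38.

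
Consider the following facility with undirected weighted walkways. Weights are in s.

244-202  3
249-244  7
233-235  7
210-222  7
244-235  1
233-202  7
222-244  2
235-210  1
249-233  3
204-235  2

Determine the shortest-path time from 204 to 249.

Enumerating some paths:
204 → 235 → 233 → 249: 2+7+3 = 12
204 → 235 → 210 → 222 → 244 → 249: 2+1+7+2+7 = 19
204 → 235 → 244 → 202 → 233 → 249: 2+1+3+7+3 = 16
204 → 235 → 244 → 249: 2+1+7 = 10
Cheapest is 204 → 235 → 244 → 249 at 10 s.

10 s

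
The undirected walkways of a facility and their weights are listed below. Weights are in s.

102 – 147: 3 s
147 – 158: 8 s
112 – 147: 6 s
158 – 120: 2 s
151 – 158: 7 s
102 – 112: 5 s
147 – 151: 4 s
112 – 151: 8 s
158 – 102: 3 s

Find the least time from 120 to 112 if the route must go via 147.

Best 120 to 147: 120 → 158 → 102 → 147 costing 8
Shortest 147→112: 147 → 112 = 6
Total via 147: 8 + 6 = 14 s.

14 s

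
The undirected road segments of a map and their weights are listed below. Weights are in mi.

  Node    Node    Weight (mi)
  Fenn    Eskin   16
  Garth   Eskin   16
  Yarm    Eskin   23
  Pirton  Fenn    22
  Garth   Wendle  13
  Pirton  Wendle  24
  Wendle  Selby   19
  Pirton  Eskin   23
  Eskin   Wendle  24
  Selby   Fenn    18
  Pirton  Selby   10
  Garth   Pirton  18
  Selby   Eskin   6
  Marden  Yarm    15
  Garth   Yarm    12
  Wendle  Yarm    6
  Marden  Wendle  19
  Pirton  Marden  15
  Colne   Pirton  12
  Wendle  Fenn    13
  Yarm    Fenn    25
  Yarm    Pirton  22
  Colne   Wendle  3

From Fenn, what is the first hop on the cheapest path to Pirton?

Pirton

Candidate routes:
Fenn → Pirton: 22 = 22
Fenn → Selby → Pirton: 18+10 = 28
The minimum is 22 mi via Fenn → Pirton.
So from Fenn the first move is to Pirton.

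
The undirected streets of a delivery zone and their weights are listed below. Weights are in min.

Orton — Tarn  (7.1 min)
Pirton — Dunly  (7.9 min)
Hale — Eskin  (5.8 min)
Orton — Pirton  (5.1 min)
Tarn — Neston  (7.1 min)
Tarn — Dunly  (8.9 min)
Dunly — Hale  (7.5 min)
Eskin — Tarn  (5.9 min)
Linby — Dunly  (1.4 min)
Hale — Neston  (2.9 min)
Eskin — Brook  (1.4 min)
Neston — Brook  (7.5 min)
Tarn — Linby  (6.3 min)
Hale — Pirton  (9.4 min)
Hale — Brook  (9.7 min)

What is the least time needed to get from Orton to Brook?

Shortest distances from Orton:
Orton: 0
Pirton: 5.1  (via Orton)
Tarn: 7.1  (via Orton)
Dunly: 13  (via Pirton)
Eskin: 13  (via Tarn)
Linby: 13.4  (via Tarn)
Neston: 14.2  (via Tarn)
Brook: 14.4  (via Eskin)
Shortest route: Orton–Tarn–Eskin–Brook = 14.4 min.

14.4 min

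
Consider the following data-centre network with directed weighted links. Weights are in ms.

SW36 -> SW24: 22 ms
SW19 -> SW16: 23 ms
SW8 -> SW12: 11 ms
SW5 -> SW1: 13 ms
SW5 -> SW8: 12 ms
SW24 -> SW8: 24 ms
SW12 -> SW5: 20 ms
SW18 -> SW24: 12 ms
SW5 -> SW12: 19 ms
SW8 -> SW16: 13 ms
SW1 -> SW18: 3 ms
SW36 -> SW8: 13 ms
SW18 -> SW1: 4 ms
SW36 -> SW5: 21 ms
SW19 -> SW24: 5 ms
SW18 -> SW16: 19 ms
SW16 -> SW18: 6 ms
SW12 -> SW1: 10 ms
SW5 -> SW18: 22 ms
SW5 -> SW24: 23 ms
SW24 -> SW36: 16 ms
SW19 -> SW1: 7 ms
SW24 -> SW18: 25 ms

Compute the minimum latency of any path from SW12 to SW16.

32 ms

Candidate routes:
SW12 → SW1 → SW18 → SW16: 10+3+19 = 32
SW12 → SW5 → SW8 → SW16: 20+12+13 = 45
Cheapest is SW12 → SW1 → SW18 → SW16 at 32 ms.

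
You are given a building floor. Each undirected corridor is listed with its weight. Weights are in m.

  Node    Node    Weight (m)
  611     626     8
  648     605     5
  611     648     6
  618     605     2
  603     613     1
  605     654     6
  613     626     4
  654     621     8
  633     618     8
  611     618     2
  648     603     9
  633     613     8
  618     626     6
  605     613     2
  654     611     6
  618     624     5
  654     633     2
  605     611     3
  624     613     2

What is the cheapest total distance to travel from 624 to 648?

9 m

Enumerating some paths:
624–613–603–648: 2+1+9 = 12
624–618–605–648: 5+2+5 = 12
624–613–605–648: 2+2+5 = 9
Cheapest is 624–613–605–648 at 9 m.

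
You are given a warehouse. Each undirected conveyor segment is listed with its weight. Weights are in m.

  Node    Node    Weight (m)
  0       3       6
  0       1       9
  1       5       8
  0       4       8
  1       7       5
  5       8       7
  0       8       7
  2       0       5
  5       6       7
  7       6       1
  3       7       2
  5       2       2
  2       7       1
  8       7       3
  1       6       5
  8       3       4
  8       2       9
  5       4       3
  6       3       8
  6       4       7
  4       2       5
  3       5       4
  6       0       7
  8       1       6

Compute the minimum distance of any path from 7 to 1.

Settle nodes by increasing distance from 7:
7: 0
2: 1  (via 7)
6: 1  (via 7)
3: 2  (via 7)
5: 3  (via 2)
8: 3  (via 7)
1: 5  (via 7)
Shortest route: 7–1 = 5 m.

5 m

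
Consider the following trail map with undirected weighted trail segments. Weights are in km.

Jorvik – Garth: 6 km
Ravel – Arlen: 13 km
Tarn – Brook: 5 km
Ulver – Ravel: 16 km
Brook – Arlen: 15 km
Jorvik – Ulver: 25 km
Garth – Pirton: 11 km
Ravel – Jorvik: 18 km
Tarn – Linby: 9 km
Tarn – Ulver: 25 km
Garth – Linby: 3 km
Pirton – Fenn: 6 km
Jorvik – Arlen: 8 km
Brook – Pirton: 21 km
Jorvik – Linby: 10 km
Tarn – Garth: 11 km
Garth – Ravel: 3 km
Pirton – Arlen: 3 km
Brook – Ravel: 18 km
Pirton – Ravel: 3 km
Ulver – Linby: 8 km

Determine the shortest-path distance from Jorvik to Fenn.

Compare a few routes:
Jorvik → Arlen → Pirton → Fenn: 8+3+6 = 17
Jorvik → Garth → Ravel → Pirton → Fenn: 6+3+3+6 = 18
The minimum is 17 km via Jorvik → Arlen → Pirton → Fenn.

17 km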